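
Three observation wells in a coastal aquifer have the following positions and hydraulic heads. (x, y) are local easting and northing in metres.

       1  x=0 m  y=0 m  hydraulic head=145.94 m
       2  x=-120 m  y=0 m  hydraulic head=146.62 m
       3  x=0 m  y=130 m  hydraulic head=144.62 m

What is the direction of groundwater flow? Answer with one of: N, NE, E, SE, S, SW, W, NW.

∂h/∂x = (146.62 − 145.94) / (-120 − 0) = -0.005667
∂h/∂y = (144.62 − 145.94) / (130 − 0) = -0.01015
Flow = −∇h = (+0.005667 east, +0.01015 north), which points northeast.

NE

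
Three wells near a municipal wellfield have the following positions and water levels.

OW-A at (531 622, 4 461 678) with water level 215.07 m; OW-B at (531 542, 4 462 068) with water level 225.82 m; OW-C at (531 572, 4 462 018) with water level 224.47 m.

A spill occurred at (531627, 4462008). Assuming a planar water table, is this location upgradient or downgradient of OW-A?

upgradient

Taking OW-A as reference: OW-B−OW-A = (-80, 390, +10.75); OW-C−OW-A = (-50, 340, +9.40).
Solve a·Δx + b·Δy = Δh: det = (-80)·340 − (-50)·390 = -7700.
∂h/∂x = [(+10.75)·340 − (+9.40)·390] / -7700 = +0.001429
∂h/∂y = [(-80)·(+9.40) − (-50)·(+10.75)] / -7700 = +0.02786
Head at (531627, 4462008) = 215.07 + (+0.001429)·(5) + (+0.02786)·(330) = 224.27 m.
That is higher than the 215.07 m at OW-A, so the point is upgradient.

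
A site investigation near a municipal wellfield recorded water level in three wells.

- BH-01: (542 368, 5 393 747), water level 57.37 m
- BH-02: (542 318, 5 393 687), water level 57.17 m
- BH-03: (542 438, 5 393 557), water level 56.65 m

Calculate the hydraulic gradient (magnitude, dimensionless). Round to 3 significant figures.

0.00367

With h = a·x + b·y + c and BH-01 as origin, the differences give:
  (-50)·a + (-60)·b = -0.20
  70·a + (-190)·b = -0.72
Eliminate b (×(-190) and ×(-60), subtract): 13700·a = -5.200 → a = ∂h/∂x = -0.0003796
Back-substitute: b = ∂h/∂y = +0.003650.
|∇h| = √(-0.0003796² + 0.003650²) = 0.00367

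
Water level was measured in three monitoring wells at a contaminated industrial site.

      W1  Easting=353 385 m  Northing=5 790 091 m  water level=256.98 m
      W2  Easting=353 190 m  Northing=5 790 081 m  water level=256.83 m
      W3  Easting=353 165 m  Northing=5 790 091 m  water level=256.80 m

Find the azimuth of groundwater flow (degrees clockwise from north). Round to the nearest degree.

319°

Taking W1 as reference: W2−W1 = (-195, -10, -0.15); W3−W1 = (-220, 0, -0.18).
Determinant of the coordinate differences = (-195)·0 − (-220)·(-10) = -2200.
∂h/∂x = [(-0.15)·0 − (-0.18)·(-10)] / -2200 = +0.0008182
∂h/∂y = [(-195)·(-0.18) − (-220)·(-0.15)] / -2200 = -0.0009545
Flow direction (−∇h) has components (-0.0008182 E, +0.0009545 N).
Azimuth = atan2(E, N) = atan2(-0.0008182, +0.0009545) = 319.4° ≈ 319°.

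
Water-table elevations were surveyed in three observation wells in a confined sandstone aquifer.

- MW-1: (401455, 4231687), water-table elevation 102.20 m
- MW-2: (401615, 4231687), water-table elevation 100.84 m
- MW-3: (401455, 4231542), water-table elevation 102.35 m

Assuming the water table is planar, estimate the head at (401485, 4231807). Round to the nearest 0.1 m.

101.8 m

∂h/∂x = (100.84 − 102.20) / (401615 − 401455) = -0.008500
∂h/∂y = (102.35 − 102.20) / (4231542 − 4231687) = -0.001034
h(401485, 4231807) = 102.20 + (-0.008500)·(30) + (-0.001034)·(120) = 102.20 -0.255 -0.124 = 101.821 m.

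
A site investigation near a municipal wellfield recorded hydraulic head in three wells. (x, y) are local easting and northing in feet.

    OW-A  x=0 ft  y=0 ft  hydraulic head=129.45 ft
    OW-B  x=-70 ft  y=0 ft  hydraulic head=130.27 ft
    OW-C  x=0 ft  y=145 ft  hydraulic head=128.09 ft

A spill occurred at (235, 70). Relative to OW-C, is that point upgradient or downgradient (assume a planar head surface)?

∂h/∂x = (130.27 − 129.45) / (-70 − 0) = -0.01171
∂h/∂y = (128.09 − 129.45) / (145 − 0) = -0.009379
Head at (235, 70) = 129.45 + (-0.01171)·(235) + (-0.009379)·(70) = 126.04 ft.
That is lower than the 128.09 ft at OW-C, so the point is downgradient.

downgradient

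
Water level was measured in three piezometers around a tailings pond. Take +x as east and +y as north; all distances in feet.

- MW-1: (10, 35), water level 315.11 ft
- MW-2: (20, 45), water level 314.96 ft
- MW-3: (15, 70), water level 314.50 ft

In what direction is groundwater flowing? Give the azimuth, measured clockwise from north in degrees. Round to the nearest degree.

351°

With h = a·x + b·y + c and MW-1 as origin, the differences give:
  10·a + 10·b = -0.15
  5·a + 35·b = -0.61
Eliminate b (×35 and ×10, subtract): 300·a = 0.850 → a = ∂h/∂x = +0.002833
Back-substitute: b = ∂h/∂y = -0.01783.
Flow direction (−∇h) has components (-0.002833 E, +0.01783 N).
Azimuth = atan2(E, N) = atan2(-0.002833, +0.01783) = 351.0° ≈ 351°.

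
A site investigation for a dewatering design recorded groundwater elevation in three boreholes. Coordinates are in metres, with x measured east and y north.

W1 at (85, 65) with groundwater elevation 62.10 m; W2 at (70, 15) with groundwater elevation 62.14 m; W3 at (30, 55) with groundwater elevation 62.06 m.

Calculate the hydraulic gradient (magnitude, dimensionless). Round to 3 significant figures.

Three-point gradient (reference W1): Δ to W2 = (-15, -50, +0.04), Δ to W3 = (-55, -10, -0.04).
∂h/∂x = +0.0009231, ∂h/∂y = -0.001077 (det = -2600).
|∇h| = √(0.0009231² + -0.001077²) = 0.001418

0.00142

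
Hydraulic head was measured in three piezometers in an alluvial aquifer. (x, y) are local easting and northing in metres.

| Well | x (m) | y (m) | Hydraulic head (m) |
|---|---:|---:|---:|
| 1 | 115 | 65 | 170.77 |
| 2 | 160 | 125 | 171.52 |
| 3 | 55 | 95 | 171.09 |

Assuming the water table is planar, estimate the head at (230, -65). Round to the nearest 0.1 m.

169.3 m

With h = a·x + b·y + c and 1 as origin, the differences give:
  45·a + 60·b = +0.75
  (-60)·a + 30·b = +0.32
Eliminate b (×30 and ×60, subtract): 4950·a = 3.300 → a = ∂h/∂x = +0.0006667
Back-substitute: b = ∂h/∂y = +0.01200.
h(230, -65) = 170.77 + (+0.0006667)·(115) + (+0.01200)·(-130) = 170.77 +0.077 -1.560 = 169.287 m.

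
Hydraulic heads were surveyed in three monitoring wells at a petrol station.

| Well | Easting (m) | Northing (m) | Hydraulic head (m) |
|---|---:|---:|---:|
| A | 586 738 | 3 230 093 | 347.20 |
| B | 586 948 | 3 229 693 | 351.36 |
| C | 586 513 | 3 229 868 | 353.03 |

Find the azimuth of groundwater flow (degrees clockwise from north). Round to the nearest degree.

033°

Differences from A: to B (Δx, Δy, Δh) = (210, -400, +4.16); to C = (-225, -225, +5.83).
Determinant of the coordinate differences = 210·(-225) − (-225)·(-400) = -137250.
∂h/∂x = [(+4.16)·(-225) − (+5.83)·(-400)] / -137250 = -0.01017
∂h/∂y = [210·(+5.83) − (-225)·(+4.16)] / -137250 = -0.01574
Flow direction (−∇h) has components (+0.01017 E, +0.01574 N).
Azimuth = atan2(E, N) = atan2(+0.01017, +0.01574) = 32.9° ≈ 033°.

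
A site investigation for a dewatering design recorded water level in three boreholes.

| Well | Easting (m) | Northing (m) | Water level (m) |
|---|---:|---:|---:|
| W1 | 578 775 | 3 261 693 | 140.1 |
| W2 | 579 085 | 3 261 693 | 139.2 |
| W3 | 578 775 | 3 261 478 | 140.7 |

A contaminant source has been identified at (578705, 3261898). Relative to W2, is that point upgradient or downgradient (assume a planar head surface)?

∂h/∂x = (139.2 − 140.1) / (579085 − 578775) = -0.002903
∂h/∂y = (140.7 − 140.1) / (3261478 − 3261693) = -0.002791
Head at (578705, 3261898) = 140.1 + (-0.002903)·(-70) + (-0.002791)·(205) = 139.73 m.
That is higher than the 139.2 m at W2, so the point is upgradient.

upgradient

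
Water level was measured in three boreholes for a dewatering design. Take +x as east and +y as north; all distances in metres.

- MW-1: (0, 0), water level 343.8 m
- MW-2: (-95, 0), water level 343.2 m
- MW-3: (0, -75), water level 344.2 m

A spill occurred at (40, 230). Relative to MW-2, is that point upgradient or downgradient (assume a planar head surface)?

downgradient

∂h/∂x = (343.2 − 343.8) / (-95 − 0) = +0.006316
∂h/∂y = (344.2 − 343.8) / (-75 − 0) = -0.005333
Head at (40, 230) = 343.8 + (+0.006316)·(40) + (-0.005333)·(230) = 342.83 m.
That is lower than the 343.2 m at MW-2, so the point is downgradient.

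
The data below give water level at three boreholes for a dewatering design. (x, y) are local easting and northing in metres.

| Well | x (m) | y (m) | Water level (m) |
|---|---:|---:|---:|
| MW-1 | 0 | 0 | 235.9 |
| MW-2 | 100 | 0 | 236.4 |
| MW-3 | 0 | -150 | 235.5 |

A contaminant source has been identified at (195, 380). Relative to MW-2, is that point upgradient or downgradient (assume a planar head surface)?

upgradient

∂h/∂x = (236.4 − 235.9) / (100 − 0) = +0.005000
∂h/∂y = (235.5 − 235.9) / (-150 − 0) = +0.002667
Head at (195, 380) = 235.9 + (+0.005000)·(195) + (+0.002667)·(380) = 237.89 m.
That is higher than the 236.4 m at MW-2, so the point is upgradient.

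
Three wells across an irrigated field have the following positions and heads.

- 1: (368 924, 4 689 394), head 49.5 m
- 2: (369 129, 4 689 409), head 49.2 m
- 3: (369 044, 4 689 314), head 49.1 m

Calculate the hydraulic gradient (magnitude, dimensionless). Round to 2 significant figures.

Differences from 1: to 2 (Δx, Δy, Δh) = (205, 15, -0.3); to 3 = (120, -80, -0.4).
Determinant of the coordinate differences = 205·(-80) − 120·15 = -18200.
∂h/∂x = [(-0.3)·(-80) − (-0.4)·15] / -18200 = -0.001648
∂h/∂y = [205·(-0.4) − 120·(-0.3)] / -18200 = +0.002527
|∇h| = √(-0.001648² + 0.002527²) = 0.003017

0.0030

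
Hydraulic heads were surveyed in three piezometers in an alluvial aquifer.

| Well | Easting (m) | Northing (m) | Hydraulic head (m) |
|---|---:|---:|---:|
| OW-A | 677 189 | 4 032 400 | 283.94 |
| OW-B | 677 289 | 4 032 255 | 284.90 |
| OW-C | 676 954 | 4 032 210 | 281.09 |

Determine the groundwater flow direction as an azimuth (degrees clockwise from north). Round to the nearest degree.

264°

Differences from OW-A: to OW-B (Δx, Δy, Δh) = (100, -145, +0.96); to OW-C = (-235, -190, -2.85).
Solve a·Δx + b·Δy = Δh: det = 100·(-190) − (-235)·(-145) = -53075.
∂h/∂x = [(+0.96)·(-190) − (-2.85)·(-145)] / -53075 = +0.01122
∂h/∂y = [100·(-2.85) − (-235)·(+0.96)] / -53075 = +0.001119
Flow direction (−∇h) has components (-0.01122 E, -0.001119 N).
Azimuth = atan2(E, N) = atan2(-0.01122, -0.001119) = 264.3° ≈ 264°.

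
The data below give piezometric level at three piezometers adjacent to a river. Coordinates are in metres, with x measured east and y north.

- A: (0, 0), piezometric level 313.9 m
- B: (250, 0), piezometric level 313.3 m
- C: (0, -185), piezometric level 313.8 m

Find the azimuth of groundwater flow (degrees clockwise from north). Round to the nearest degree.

103°

∂h/∂x = (313.3 − 313.9) / (250 − 0) = -0.002400
∂h/∂y = (313.8 − 313.9) / (-185 − 0) = +0.0005405
Flow direction (−∇h) has components (+0.002400 E, -0.0005405 N).
Azimuth = atan2(E, N) = atan2(+0.002400, -0.0005405) = 102.7° ≈ 103°.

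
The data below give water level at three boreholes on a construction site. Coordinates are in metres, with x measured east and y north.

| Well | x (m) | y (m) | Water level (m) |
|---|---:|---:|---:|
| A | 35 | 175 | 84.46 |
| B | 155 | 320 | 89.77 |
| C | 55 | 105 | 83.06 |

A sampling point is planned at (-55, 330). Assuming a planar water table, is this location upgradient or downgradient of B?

downgradient

Taking A as reference: B−A = (120, 145, +5.31); C−A = (20, -70, -1.40).
Solve a·Δx + b·Δy = Δh: det = 120·(-70) − 20·145 = -11300.
∂h/∂x = [(+5.31)·(-70) − (-1.40)·145] / -11300 = +0.01493
∂h/∂y = [120·(-1.40) − 20·(+5.31)] / -11300 = +0.02427
Head at (-55, 330) = 84.46 + (+0.01493)·(-90) + (+0.02427)·(155) = 86.88 m.
That is lower than the 89.77 m at B, so the point is downgradient.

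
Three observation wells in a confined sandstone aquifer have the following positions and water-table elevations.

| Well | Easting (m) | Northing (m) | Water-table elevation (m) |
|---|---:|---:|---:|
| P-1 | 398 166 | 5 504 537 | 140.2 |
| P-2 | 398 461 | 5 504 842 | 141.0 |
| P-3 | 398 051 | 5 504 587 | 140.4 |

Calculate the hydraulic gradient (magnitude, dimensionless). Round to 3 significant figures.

0.00306

With h = a·x + b·y + c and P-1 as origin, the differences give:
  295·a + 305·b = +0.8
  (-115)·a + 50·b = +0.2
Eliminate b (×50 and ×305, subtract): 49825·a = -21.00 → a = ∂h/∂x = -0.0004215
Back-substitute: b = ∂h/∂y = +0.003031.
|∇h| = √(-0.0004215² + 0.003031²) = 0.00306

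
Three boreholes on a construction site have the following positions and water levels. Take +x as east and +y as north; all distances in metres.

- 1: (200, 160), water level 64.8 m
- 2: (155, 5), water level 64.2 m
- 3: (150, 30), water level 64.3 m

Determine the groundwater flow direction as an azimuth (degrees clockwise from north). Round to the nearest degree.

Taking 1 as reference: 2−1 = (-45, -155, -0.6); 3−1 = (-50, -130, -0.5).
Determinant of the coordinate differences = (-45)·(-130) − (-50)·(-155) = -1900.
∂h/∂x = [(-0.6)·(-130) − (-0.5)·(-155)] / -1900 = -0.0002632
∂h/∂y = [(-45)·(-0.5) − (-50)·(-0.6)] / -1900 = +0.003947
Flow direction (−∇h) has components (+0.0002632 E, -0.003947 N).
Azimuth = atan2(E, N) = atan2(+0.0002632, -0.003947) = 176.2° ≈ 176°.

176°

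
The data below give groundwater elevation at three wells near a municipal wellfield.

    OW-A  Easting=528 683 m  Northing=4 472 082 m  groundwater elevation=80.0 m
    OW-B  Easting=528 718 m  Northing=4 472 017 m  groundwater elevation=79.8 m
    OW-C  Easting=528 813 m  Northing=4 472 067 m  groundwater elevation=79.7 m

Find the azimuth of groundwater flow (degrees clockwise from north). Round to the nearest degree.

133°

Taking OW-A as reference: OW-B−OW-A = (35, -65, -0.2); OW-C−OW-A = (130, -15, -0.3).
Solve a·Δx + b·Δy = Δh: det = 35·(-15) − 130·(-65) = 7925.
∂h/∂x = [(-0.2)·(-15) − (-0.3)·(-65)] / 7925 = -0.002082
∂h/∂y = [35·(-0.3) − 130·(-0.2)] / 7925 = +0.001956
Flow direction (−∇h) has components (+0.002082 E, -0.001956 N).
Azimuth = atan2(E, N) = atan2(+0.002082, -0.001956) = 133.2° ≈ 133°.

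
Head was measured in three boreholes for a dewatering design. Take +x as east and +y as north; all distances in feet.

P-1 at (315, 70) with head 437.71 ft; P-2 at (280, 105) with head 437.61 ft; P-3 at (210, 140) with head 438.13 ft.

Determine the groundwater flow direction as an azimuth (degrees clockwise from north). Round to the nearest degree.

041°

Differences from P-1: to P-2 (Δx, Δy, Δh) = (-35, 35, -0.10); to P-3 = (-105, 70, +0.42).
Determinant of the coordinate differences = (-35)·70 − (-105)·35 = 1225.
∂h/∂x = [(-0.10)·70 − (+0.42)·35] / 1225 = -0.01771
∂h/∂y = [(-35)·(+0.42) − (-105)·(-0.10)] / 1225 = -0.02057
Flow direction (−∇h) has components (+0.01771 E, +0.02057 N).
Azimuth = atan2(E, N) = atan2(+0.01771, +0.02057) = 40.7° ≈ 041°.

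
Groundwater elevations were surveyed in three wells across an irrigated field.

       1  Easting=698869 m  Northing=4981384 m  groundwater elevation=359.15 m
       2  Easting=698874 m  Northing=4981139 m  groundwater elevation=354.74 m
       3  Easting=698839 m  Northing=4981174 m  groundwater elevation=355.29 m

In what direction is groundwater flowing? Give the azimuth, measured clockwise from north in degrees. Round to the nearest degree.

With h = a·x + b·y + c and 1 as origin, the differences give:
  5·a + (-245)·b = -4.41
  (-30)·a + (-210)·b = -3.86
Eliminate b (×(-210) and ×(-245), subtract): -8400·a = -19.600 → a = ∂h/∂x = +0.002333
Back-substitute: b = ∂h/∂y = +0.01805.
Flow direction (−∇h) has components (-0.002333 E, -0.01805 N).
Azimuth = atan2(E, N) = atan2(-0.002333, -0.01805) = 187.4° ≈ 187°.

187°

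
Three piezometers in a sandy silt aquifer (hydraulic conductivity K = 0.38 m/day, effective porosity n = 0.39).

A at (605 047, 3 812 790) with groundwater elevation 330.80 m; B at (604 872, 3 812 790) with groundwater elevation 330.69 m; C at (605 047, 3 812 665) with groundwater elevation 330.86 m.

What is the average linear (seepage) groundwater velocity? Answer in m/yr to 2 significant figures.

∂h/∂x = (330.69 − 330.80) / (604872 − 605047) = +0.0006286
∂h/∂y = (330.86 − 330.80) / (3812665 − 3812790) = -0.0004800
|∇h| = √(0.0006286² + -0.0004800²) = 0.0007909
Seepage velocity v = K·i/n = 0.38 × 0.0007909 / 0.39 = 0.0007706 m/day = 0.2815 m/yr.

0.28 m/yr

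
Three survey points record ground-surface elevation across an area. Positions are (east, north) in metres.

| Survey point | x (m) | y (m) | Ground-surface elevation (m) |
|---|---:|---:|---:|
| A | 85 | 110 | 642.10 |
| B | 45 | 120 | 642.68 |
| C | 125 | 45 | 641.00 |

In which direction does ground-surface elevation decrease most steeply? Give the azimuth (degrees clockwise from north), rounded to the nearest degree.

128°

With z = a·x + b·y + c and A as origin, the differences give:
  (-40)·a + 10·b = +0.58
  40·a + (-65)·b = -1.10
Eliminate b (×(-65) and ×10, subtract): 2200·a = -26.700 → a = ∂z/∂x = -0.01214
Back-substitute: b = ∂z/∂y = +0.009455.
Steepest decrease is along −∇f: components (+0.01214 E, -0.009455 N).
Azimuth = atan2(+0.01214, -0.009455) = 127.9° ≈ 128°.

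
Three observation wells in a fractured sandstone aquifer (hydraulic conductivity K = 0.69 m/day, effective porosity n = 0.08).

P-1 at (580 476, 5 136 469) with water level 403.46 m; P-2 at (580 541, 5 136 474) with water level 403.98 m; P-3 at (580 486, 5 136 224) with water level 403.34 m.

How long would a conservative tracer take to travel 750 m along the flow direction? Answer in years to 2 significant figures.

30 years

Three-point gradient (reference P-1): Δ to P-2 = (65, 5, +0.52), Δ to P-3 = (10, -245, -0.12).
∂h/∂x = +0.007937, ∂h/∂y = +0.0008138 (det = -15975).
|∇h| = √(0.007937² + 0.0008138²) = 0.007979
Seepage velocity v = K·i/n = 0.69 × 0.007979 / 0.08 = 0.06882 m/day.
t = 750 / 0.06882 = 1.09e+04 days = 29.8 years.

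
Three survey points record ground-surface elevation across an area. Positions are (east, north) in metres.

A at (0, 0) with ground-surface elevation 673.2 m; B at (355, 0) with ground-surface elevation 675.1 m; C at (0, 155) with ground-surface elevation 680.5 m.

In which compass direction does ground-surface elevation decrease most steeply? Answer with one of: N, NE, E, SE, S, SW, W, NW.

S

∂z/∂x = (675.1 − 673.2) / (355 − 0) = +0.005352
∂z/∂y = (680.5 − 673.2) / (155 − 0) = +0.04710
Steepest decrease is along −∇f = (-0.005352 E, -0.04710 N) → south.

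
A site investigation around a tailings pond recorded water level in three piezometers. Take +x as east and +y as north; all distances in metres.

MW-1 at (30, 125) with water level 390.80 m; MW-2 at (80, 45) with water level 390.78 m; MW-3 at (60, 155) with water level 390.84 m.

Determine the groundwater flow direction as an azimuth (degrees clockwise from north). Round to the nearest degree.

Taking MW-1 as reference: MW-2−MW-1 = (50, -80, -0.02); MW-3−MW-1 = (30, 30, +0.04).
Determinant of the coordinate differences = 50·30 − 30·(-80) = 3900.
∂h/∂x = [(-0.02)·30 − (+0.04)·(-80)] / 3900 = +0.0006667
∂h/∂y = [50·(+0.04) − 30·(-0.02)] / 3900 = +0.0006667
Flow direction (−∇h) has components (-0.0006667 E, -0.0006667 N).
Azimuth = atan2(E, N) = atan2(-0.0006667, -0.0006667) = 225.0° ≈ 225°.

225°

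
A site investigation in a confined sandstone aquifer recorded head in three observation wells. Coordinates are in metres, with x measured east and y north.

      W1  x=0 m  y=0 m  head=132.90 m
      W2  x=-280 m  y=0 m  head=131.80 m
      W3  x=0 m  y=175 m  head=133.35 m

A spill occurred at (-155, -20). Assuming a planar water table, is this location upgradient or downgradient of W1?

∂h/∂x = (131.80 − 132.90) / (-280 − 0) = +0.003929
∂h/∂y = (133.35 − 132.90) / (175 − 0) = +0.002571
Head at (-155, -20) = 132.90 + (+0.003929)·(-155) + (+0.002571)·(-20) = 132.24 m.
That is lower than the 132.90 m at W1, so the point is downgradient.

downgradient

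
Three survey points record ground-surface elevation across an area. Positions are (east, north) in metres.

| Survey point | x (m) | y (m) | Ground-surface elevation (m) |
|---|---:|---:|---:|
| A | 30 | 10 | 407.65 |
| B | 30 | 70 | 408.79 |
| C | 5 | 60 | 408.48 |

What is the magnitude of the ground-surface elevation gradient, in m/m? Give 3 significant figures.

0.0196 m/m

With z = a·x + b·y + c and A as origin, the differences give:
  0·a + 60·b = +1.14
  (-25)·a + 50·b = +0.83
Eliminate b (×50 and ×60, subtract): 1500·a = 7.200 → a = ∂z/∂x = +0.004800
Back-substitute: b = ∂z/∂y = +0.01900.
|∇f| = √(0.004800² + 0.01900²) = 0.0196 m/m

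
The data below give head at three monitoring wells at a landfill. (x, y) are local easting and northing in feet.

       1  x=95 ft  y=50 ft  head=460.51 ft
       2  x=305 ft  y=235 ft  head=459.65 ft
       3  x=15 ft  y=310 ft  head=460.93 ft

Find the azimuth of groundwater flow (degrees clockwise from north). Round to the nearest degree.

Taking 1 as reference: 2−1 = (210, 185, -0.86); 3−1 = (-80, 260, +0.42).
Solve a·Δx + b·Δy = Δh: det = 210·260 − (-80)·185 = 69400.
∂h/∂x = [(-0.86)·260 − (+0.42)·185] / 69400 = -0.004341
∂h/∂y = [210·(+0.42) − (-80)·(-0.86)] / 69400 = +0.0002795
Flow direction (−∇h) has components (+0.004341 E, -0.0002795 N).
Azimuth = atan2(E, N) = atan2(+0.004341, -0.0002795) = 93.7° ≈ 094°.

094°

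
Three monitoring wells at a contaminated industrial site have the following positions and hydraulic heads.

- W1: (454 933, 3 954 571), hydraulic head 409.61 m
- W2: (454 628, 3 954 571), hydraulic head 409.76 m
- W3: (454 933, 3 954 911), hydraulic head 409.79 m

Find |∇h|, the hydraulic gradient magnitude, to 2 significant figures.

0.00072

∂h/∂x = (409.76 − 409.61) / (454628 − 454933) = -0.0004918
∂h/∂y = (409.79 − 409.61) / (3954911 − 3954571) = +0.0005294
|∇h| = √(-0.0004918² + 0.0005294²) = 0.0007226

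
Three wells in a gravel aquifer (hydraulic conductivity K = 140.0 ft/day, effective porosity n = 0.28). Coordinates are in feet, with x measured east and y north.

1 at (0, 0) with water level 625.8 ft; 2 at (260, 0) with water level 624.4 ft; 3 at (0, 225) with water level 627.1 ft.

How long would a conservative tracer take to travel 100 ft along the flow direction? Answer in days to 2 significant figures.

25 days

∂h/∂x = (624.4 − 625.8) / (260 − 0) = -0.005385
∂h/∂y = (627.1 − 625.8) / (225 − 0) = +0.005778
|∇h| = √(-0.005385² + 0.005778²) = 0.007898
Seepage velocity v = K·i/n = 140.0 × 0.007898 / 0.28 = 3.949 ft/day.
t = 100 / 3.949 = 25.32 days.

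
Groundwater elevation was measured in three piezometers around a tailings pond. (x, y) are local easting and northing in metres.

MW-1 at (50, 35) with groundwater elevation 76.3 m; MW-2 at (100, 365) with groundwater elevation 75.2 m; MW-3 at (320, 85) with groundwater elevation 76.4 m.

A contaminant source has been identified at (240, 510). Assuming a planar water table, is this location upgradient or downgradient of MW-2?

downgradient

Three-point gradient (reference MW-1): Δ to MW-2 = (50, 330, -1.1), Δ to MW-3 = (270, 50, +0.1).
∂h/∂x = +0.001016, ∂h/∂y = -0.003487 (det = -86600).
Head at (240, 510) = 76.3 + (+0.001016)·(190) + (-0.003487)·(475) = 74.84 m.
That is lower than the 75.2 m at MW-2, so the point is downgradient.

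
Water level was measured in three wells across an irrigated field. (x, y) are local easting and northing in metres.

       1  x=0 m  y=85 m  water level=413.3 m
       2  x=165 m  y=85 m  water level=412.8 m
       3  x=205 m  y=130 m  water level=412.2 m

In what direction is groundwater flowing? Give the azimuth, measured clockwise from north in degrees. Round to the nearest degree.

016°

Taking 1 as reference: 2−1 = (165, 0, -0.5); 3−1 = (205, 45, -1.1).
Determinant of the coordinate differences = 165·45 − 205·0 = 7425.
∂h/∂x = [(-0.5)·45 − (-1.1)·0] / 7425 = -0.003030
∂h/∂y = [165·(-1.1) − 205·(-0.5)] / 7425 = -0.01064
Flow direction (−∇h) has components (+0.003030 E, +0.01064 N).
Azimuth = atan2(E, N) = atan2(+0.003030, +0.01064) = 15.9° ≈ 016°.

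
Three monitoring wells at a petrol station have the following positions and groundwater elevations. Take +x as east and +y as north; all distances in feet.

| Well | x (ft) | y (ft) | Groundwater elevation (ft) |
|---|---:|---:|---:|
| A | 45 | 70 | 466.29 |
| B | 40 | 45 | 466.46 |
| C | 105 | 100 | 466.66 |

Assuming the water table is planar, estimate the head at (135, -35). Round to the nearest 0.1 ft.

468.2 ft

Taking A as reference: B−A = (-5, -25, +0.17); C−A = (60, 30, +0.37).
Determinant of the coordinate differences = (-5)·30 − 60·(-25) = 1350.
∂h/∂x = [(+0.17)·30 − (+0.37)·(-25)] / 1350 = +0.01063
∂h/∂y = [(-5)·(+0.37) − 60·(+0.17)] / 1350 = -0.008926
h(135, -35) = 466.29 + (+0.01063)·(90) + (-0.008926)·(-105) = 466.29 +0.957 +0.937 = 468.184 ft.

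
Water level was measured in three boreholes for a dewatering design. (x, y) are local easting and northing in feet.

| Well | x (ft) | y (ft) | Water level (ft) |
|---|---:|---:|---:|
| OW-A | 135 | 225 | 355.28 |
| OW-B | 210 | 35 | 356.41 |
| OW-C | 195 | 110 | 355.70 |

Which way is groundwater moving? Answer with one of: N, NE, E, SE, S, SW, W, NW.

NE

Differences from OW-A: to OW-B (Δx, Δy, Δh) = (75, -190, +1.13); to OW-C = (60, -115, +0.42).
Determinant of the coordinate differences = 75·(-115) − 60·(-190) = 2775.
∂h/∂x = [(+1.13)·(-115) − (+0.42)·(-190)] / 2775 = -0.01807
∂h/∂y = [75·(+0.42) − 60·(+1.13)] / 2775 = -0.01308
Flow = −∇h = (+0.01807 east, +0.01308 north), which points northeast.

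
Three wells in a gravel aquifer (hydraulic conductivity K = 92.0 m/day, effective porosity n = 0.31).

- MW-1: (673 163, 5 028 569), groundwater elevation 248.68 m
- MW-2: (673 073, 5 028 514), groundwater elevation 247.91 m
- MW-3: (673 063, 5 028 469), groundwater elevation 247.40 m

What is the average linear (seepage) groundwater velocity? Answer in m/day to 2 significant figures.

3.3 m/day

With h = a·x + b·y + c and MW-1 as origin, the differences give:
  (-90)·a + (-55)·b = -0.77
  (-100)·a + (-100)·b = -1.28
Eliminate b (×(-100) and ×(-55), subtract): 3500·a = 6.600 → a = ∂h/∂x = +0.001886
Back-substitute: b = ∂h/∂y = +0.01091.
|∇h| = √(0.001886² + 0.01091²) = 0.01107
Seepage velocity v = K·i/n = 92.0 × 0.01107 / 0.31 = 3.285 m/day.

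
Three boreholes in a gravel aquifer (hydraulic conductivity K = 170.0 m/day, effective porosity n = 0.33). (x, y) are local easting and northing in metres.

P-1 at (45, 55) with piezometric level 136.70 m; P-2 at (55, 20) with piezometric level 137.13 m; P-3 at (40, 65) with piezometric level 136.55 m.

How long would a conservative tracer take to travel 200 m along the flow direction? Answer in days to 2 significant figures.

25 days

With h = a·x + b·y + c and P-1 as origin, the differences give:
  10·a + (-35)·b = +0.43
  (-5)·a + 10·b = -0.15
Eliminate b (×10 and ×(-35), subtract): -75·a = -0.950 → a = ∂h/∂x = +0.01267
Back-substitute: b = ∂h/∂y = -0.008667.
|∇h| = √(0.01267² + -0.008667²) = 0.01535
Seepage velocity v = K·i/n = 170.0 × 0.01535 / 0.33 = 7.908 m/day.
t = 200 / 7.908 = 25.29 days.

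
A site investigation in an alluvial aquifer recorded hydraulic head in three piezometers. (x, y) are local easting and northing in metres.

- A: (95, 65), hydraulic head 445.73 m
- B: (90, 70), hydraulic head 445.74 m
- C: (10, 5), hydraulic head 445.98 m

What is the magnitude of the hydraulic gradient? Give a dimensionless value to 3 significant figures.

Three-point gradient (reference A): Δ to B = (-5, 5, +0.01), Δ to C = (-85, -60, +0.25).
∂h/∂x = -0.002552, ∂h/∂y = -0.0005517 (det = 725).
|∇h| = √(-0.002552² + -0.0005517²) = 0.002611

0.00261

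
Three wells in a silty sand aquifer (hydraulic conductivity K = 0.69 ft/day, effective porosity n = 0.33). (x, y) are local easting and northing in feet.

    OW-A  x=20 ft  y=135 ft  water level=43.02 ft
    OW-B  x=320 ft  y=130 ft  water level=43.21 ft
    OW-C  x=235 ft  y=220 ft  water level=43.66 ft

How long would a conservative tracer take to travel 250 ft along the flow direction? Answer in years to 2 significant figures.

57 years

Differences from OW-A: to OW-B (Δx, Δy, Δh) = (300, -5, +0.19); to OW-C = (215, 85, +0.64).
Determinant of the coordinate differences = 300·85 − 215·(-5) = 26575.
∂h/∂x = [(+0.19)·85 − (+0.64)·(-5)] / 26575 = +0.0007281
∂h/∂y = [300·(+0.64) − 215·(+0.19)] / 26575 = +0.005688
|∇h| = √(0.0007281² + 0.005688²) = 0.005734
Seepage velocity v = K·i/n = 0.69 × 0.005734 / 0.33 = 0.01199 ft/day.
t = 250 / 0.01199 = 2.085e+04 days = 57.1 years.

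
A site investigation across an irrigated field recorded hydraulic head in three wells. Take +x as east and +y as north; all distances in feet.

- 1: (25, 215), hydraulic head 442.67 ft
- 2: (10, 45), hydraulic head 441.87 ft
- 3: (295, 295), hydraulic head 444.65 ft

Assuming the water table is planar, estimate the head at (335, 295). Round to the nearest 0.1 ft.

444.9 ft

Three-point gradient (reference 1): Δ to 2 = (-15, -170, -0.80), Δ to 3 = (270, 80, +1.98).
∂h/∂x = +0.006098, ∂h/∂y = +0.004168 (det = 44700).
h(335, 295) = 442.67 + (+0.006098)·(310) + (+0.004168)·(80) = 442.67 +1.891 +0.333 = 444.894 ft.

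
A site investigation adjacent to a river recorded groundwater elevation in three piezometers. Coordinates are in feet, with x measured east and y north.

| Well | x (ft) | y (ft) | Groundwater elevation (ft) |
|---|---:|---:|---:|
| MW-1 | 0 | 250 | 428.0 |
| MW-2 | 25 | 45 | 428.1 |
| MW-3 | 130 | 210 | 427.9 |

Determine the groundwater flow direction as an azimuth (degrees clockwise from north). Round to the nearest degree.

Three-point gradient (reference MW-1): Δ to MW-2 = (25, -205, +0.1), Δ to MW-3 = (130, -40, -0.1).
∂h/∂x = -0.0009552, ∂h/∂y = -0.0006043 (det = 25650).
Flow direction (−∇h) has components (+0.0009552 E, +0.0006043 N).
Azimuth = atan2(E, N) = atan2(+0.0009552, +0.0006043) = 57.7° ≈ 058°.

058°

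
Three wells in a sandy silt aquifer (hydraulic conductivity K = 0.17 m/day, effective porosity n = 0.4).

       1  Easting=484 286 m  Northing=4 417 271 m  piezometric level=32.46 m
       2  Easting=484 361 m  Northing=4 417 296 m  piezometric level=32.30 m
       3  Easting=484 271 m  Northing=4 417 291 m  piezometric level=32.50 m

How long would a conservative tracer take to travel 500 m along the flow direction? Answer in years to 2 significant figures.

Differences from 1: to 2 (Δx, Δy, Δh) = (75, 25, -0.16); to 3 = (-15, 20, +0.04).
Determinant of the coordinate differences = 75·20 − (-15)·25 = 1875.
∂h/∂x = [(-0.16)·20 − (+0.04)·25] / 1875 = -0.002240
∂h/∂y = [75·(+0.04) − (-15)·(-0.16)] / 1875 = +0.0003200
|∇h| = √(-0.002240² + 0.0003200²) = 0.002263
Seepage velocity v = K·i/n = 0.17 × 0.002263 / 0.4 = 0.0009618 m/day.
t = 500 / 0.0009618 = 5.199e+05 days = 1.42e+03 years.

1400 years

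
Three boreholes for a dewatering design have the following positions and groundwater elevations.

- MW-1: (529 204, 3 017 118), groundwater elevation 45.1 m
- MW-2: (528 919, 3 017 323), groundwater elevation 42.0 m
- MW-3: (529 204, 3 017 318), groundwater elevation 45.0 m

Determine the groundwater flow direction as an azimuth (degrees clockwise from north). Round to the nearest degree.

273°

Three-point gradient (reference MW-1): Δ to MW-2 = (-285, 205, -3.1), Δ to MW-3 = (0, 200, -0.1).
∂h/∂x = +0.01052, ∂h/∂y = -0.0005000 (det = -57000).
Flow direction (−∇h) has components (-0.01052 E, +0.0005000 N).
Azimuth = atan2(E, N) = atan2(-0.01052, +0.0005000) = 272.7° ≈ 273°.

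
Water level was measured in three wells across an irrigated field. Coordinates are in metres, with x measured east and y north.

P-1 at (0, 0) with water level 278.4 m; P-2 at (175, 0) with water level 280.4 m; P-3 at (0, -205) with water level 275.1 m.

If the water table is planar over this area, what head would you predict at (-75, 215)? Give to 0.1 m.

∂h/∂x = (280.4 − 278.4) / (175 − 0) = +0.01143
∂h/∂y = (275.1 − 278.4) / (-205 − 0) = +0.01610
h(-75, 215) = 278.4 + (+0.01143)·(-75) + (+0.01610)·(215) = 278.4 -0.857 +3.461 = 281.004 m.

281.0 m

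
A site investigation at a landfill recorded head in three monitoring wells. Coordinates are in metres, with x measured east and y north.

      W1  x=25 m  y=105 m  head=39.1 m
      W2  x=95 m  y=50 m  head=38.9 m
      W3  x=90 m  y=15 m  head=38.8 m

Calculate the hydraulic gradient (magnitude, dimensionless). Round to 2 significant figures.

Three-point gradient (reference W1): Δ to W2 = (70, -55, -0.2), Δ to W3 = (65, -90, -0.3).
∂h/∂x = -0.0005505, ∂h/∂y = +0.002936 (det = -2725).
|∇h| = √(-0.0005505² + 0.002936²) = 0.002987

0.0030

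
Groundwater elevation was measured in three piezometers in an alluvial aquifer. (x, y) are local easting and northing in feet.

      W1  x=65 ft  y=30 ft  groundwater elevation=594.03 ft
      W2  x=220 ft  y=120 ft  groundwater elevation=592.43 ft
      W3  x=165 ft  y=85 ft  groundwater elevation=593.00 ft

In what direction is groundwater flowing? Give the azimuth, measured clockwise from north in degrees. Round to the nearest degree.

With h = a·x + b·y + c and W1 as origin, the differences give:
  155·a + 90·b = -1.60
  100·a + 55·b = -1.03
Eliminate b (×55 and ×90, subtract): -475·a = 4.700 → a = ∂h/∂x = -0.009895
Back-substitute: b = ∂h/∂y = -0.0007368.
Flow direction (−∇h) has components (+0.009895 E, +0.0007368 N).
Azimuth = atan2(E, N) = atan2(+0.009895, +0.0007368) = 85.7° ≈ 086°.

086°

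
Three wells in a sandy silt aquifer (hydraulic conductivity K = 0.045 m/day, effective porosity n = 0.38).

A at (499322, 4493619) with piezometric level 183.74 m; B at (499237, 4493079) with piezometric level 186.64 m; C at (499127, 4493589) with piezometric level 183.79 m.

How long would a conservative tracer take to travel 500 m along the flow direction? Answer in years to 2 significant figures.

Differences from A: to B (Δx, Δy, Δh) = (-85, -540, +2.90); to C = (-195, -30, +0.05).
Determinant of the coordinate differences = (-85)·(-30) − (-195)·(-540) = -102750.
∂h/∂x = [(+2.90)·(-30) − (+0.05)·(-540)] / -102750 = +0.0005839
∂h/∂y = [(-85)·(+0.05) − (-195)·(+2.90)] / -102750 = -0.005462
|∇h| = √(0.0005839² + -0.005462²) = 0.005493
Seepage velocity v = K·i/n = 0.045 × 0.005493 / 0.38 = 0.0006505 m/day.
t = 500 / 0.0006505 = 7.686e+05 days = 2.1e+03 years.

2100 years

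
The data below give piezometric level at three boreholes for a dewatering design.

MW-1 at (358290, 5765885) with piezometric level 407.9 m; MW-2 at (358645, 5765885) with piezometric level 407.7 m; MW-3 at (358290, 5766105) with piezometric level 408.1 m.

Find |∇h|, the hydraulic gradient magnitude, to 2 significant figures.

0.0011

∂h/∂x = (407.7 − 407.9) / (358645 − 358290) = -0.0005634
∂h/∂y = (408.1 − 407.9) / (5766105 − 5765885) = +0.0009091
|∇h| = √(-0.0005634² + 0.0009091²) = 0.00107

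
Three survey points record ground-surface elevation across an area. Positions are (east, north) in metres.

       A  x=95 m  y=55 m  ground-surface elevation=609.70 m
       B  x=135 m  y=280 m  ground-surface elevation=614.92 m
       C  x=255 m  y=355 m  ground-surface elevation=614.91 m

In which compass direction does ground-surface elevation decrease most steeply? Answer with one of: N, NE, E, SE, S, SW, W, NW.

SE

With z = a·x + b·y + c and A as origin, the differences give:
  40·a + 225·b = +5.22
  160·a + 300·b = +5.21
Eliminate b (×300 and ×225, subtract): -24000·a = 393.750 → a = ∂z/∂x = -0.01641
Back-substitute: b = ∂z/∂y = +0.02612.
Steepest decrease is along −∇f = (+0.01641 E, -0.02612 N) → southeast.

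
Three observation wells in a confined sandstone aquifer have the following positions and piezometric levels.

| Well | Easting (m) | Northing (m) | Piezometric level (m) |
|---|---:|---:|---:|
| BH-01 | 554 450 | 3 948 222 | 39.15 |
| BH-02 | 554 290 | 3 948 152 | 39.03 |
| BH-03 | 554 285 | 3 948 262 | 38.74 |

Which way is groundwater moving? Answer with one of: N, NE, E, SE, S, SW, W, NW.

NW

With h = a·x + b·y + c and BH-01 as origin, the differences give:
  (-160)·a + (-70)·b = -0.12
  (-165)·a + 40·b = -0.41
Eliminate b (×40 and ×(-70), subtract): -17950·a = -33.500 → a = ∂h/∂x = +0.001866
Back-substitute: b = ∂h/∂y = -0.002552.
Flow = −∇h = (-0.001866 east, +0.002552 north), which points northwest.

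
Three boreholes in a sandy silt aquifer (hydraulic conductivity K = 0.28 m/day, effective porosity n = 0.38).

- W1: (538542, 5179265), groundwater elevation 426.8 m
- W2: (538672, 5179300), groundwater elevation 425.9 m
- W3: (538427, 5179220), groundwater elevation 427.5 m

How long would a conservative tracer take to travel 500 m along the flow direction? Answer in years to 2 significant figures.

170 years

With h = a·x + b·y + c and W1 as origin, the differences give:
  130·a + 35·b = -0.9
  (-115)·a + (-45)·b = +0.7
Eliminate b (×(-45) and ×35, subtract): -1825·a = 16.00 → a = ∂h/∂x = -0.008767
Back-substitute: b = ∂h/∂y = +0.006849.
|∇h| = √(-0.008767² + 0.006849²) = 0.01113
Seepage velocity v = K·i/n = 0.28 × 0.01113 / 0.38 = 0.008201 m/day.
t = 500 / 0.008201 = 6.097e+04 days = 167 years.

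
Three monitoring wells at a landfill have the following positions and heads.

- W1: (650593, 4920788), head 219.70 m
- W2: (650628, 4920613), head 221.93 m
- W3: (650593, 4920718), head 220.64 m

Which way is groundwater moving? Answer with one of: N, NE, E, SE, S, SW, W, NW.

N

Taking W1 as reference: W2−W1 = (35, -175, +2.23); W3−W1 = (0, -70, +0.94).
Determinant of the coordinate differences = 35·(-70) − 0·(-175) = -2450.
∂h/∂x = [(+2.23)·(-70) − (+0.94)·(-175)] / -2450 = -0.003429
∂h/∂y = [35·(+0.94) − 0·(+2.23)] / -2450 = -0.01343
Flow = −∇h = (+0.003429 east, +0.01343 north), which points north.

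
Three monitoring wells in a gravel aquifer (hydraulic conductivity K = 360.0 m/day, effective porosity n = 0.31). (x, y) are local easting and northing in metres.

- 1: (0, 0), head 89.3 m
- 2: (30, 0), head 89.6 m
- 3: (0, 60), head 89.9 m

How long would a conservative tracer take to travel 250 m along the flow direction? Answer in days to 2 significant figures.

∂h/∂x = (89.6 − 89.3) / (30 − 0) = +0.010000
∂h/∂y = (89.9 − 89.3) / (60 − 0) = +0.01000
|∇h| = √(0.010000² + 0.01000²) = 0.01414
Seepage velocity v = K·i/n = 360.0 × 0.01414 / 0.31 = 16.42 m/day.
t = 250 / 16.42 = 15.23 days.

15 days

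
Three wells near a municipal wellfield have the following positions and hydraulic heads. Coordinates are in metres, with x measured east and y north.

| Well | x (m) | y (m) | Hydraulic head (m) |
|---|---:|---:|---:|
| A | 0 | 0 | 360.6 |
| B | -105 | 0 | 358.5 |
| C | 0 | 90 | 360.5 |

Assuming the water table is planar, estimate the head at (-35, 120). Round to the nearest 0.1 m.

359.8 m

∂h/∂x = (358.5 − 360.6) / (-105 − 0) = +0.02000
∂h/∂y = (360.5 − 360.6) / (90 − 0) = -0.001111
h(-35, 120) = 360.6 + (+0.02000)·(-35) + (-0.001111)·(120) = 360.6 -0.700 -0.133 = 359.767 m.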